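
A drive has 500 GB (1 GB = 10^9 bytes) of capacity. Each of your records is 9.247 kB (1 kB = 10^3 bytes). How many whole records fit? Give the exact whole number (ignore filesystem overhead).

54,071,590

Capacity: 500 GB = 500,000,000,000 bytes
Per item: 9.247 kB = 9,247 bytes
⌊500,000,000,000 / 9,247⌋ = 54,071,590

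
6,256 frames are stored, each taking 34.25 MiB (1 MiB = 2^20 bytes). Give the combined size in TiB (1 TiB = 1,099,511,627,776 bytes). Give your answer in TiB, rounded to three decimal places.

Total = 6,256 × 34.25 MiB = 214,268 MiB
= 214,268 × 1,048,576 bytes = 224,676,282,368 bytes
1 TiB = 1,099,511,627,776 bytes
224,676,282,368 / 1,099,511,627,776 = 0.204 TiB

0.204 TiB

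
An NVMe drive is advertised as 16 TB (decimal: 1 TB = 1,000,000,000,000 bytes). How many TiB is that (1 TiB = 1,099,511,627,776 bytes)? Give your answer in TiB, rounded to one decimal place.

14.6 TiB

16 TB = 16 × 10^12 bytes = 16,000,000,000,000 bytes
1 TiB = 1,099,511,627,776 bytes
16,000,000,000,000 / 1,099,511,627,776 = 14.6 TiB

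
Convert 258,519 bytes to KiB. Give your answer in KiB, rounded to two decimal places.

258,519 bytes given.
1 KiB = 2^10 bytes = 1,024 bytes
258,519 / 1,024 = 252.46 KiB

252.46 KiB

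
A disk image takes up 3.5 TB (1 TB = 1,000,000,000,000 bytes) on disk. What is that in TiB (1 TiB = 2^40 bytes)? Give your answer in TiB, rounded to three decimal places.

3.5 TB = 3.5 × 10^12 bytes = 3,500,000,000,000 bytes
1 TiB = 2^40 bytes = 1,099,511,627,776 bytes
3,500,000,000,000 / 1,099,511,627,776 = 3.183 TiB

3.183 TiB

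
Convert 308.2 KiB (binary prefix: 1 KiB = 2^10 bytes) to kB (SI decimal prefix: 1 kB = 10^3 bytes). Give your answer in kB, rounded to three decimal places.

308.2 KiB = 308.2 × 2^10 bytes = 315,596.8 bytes
1 kB = 1,000 bytes
315,596.8 / 1,000 = 315.597 kB

315.597 kB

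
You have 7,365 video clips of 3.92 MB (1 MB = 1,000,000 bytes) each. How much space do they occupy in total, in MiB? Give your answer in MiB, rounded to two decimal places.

Total = 7,365 × 3.92 MB = 28870.8 MB
= 28870.8 × 1,000,000 bytes = 28,870,800,000 bytes
1 MiB = 1,048,576 bytes
28,870,800,000 / 1,048,576 = 27,533.34 MiB

27,533.34 MiB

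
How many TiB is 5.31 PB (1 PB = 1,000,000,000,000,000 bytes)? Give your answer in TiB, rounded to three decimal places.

4,829.417 TiB

5.31 PB = 5.31 × 10^15 bytes = 5,310,000,000,000,000 bytes
1 TiB = 1,099,511,627,776 bytes
5,310,000,000,000,000 / 1,099,511,627,776 = 4,829.417 TiB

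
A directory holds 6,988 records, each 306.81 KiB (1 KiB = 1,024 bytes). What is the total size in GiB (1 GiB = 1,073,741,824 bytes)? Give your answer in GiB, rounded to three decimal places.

2.045 GiB

Total = 6,988 × 306.81 KiB = 2143988.28 KiB
= 2143988.28 × 1,024 bytes = 2,195,443,998.72 bytes
1 GiB = 1,073,741,824 bytes
2,195,443,998.72 / 1,073,741,824 = 2.045 GiB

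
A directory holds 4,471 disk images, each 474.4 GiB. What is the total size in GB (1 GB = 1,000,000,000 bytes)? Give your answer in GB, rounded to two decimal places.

2,277,451.94 GB

Total = 4,471 × 474.4 GiB = 2121042.4 GiB
= 2121042.4 × 1,073,741,824 bytes = 2,277,451,935,357,337.6 bytes
1 GB = 1,000,000,000 bytes
2,277,451,935,357,337.6 / 1,000,000,000 = 2,277,451.94 GB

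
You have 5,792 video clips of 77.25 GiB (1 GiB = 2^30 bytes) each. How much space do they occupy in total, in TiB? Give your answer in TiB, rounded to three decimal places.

Total = 5,792 × 77.25 GiB = 447,432 GiB
= 447,432 × 1,073,741,824 bytes = 480,426,451,795,968 bytes
1 TiB = 1,099,511,627,776 bytes
480,426,451,795,968 / 1,099,511,627,776 = 436.945 TiB

436.945 TiB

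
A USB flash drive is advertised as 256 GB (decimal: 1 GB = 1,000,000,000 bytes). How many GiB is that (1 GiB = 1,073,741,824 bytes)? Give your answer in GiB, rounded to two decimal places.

256 GB = 256 × 10^9 bytes = 256,000,000,000 bytes
1 GiB = 2^30 bytes = 1,073,741,824 bytes
256,000,000,000 / 1,073,741,824 = 238.42 GiB

238.42 GiB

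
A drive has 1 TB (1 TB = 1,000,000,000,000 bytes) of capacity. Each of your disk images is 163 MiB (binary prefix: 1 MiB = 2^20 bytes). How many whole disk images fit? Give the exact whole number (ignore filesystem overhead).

Capacity: 1 TB = 1,000,000,000,000 bytes
Per item: 163 MiB = 170,917,888 bytes
⌊1,000,000,000,000 / 170,917,888⌋ = 5,850

5,850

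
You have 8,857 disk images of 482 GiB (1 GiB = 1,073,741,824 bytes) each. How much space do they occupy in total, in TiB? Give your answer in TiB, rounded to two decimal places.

Total = 8,857 × 482 GiB = 4,269,074 GiB
= 4,269,074 × 1,073,741,824 bytes = 4,583,883,303,550,976 bytes
1 TiB = 1,099,511,627,776 bytes
4,583,883,303,550,976 / 1,099,511,627,776 = 4,169.02 TiB

4,169.02 TiB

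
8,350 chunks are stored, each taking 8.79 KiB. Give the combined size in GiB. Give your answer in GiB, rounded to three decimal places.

0.070 GiB

Total = 8,350 × 8.79 KiB = 73396.5 KiB
= 73396.5 × 1,024 bytes = 75,158,016 bytes
1 GiB = 1,073,741,824 bytes
75,158,016 / 1,073,741,824 = 0.070 GiB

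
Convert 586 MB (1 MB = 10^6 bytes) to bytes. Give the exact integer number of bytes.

586 × 1,000,000 = 586,000,000 bytes  (1 MB = 10^6 bytes)

586,000,000 bytes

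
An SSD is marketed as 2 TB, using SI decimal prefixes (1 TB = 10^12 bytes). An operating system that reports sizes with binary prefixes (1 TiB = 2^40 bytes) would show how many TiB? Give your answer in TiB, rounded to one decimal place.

2 TB × 1,000,000,000,000 bytes/TB = 2,000,000,000,000 bytes
1 TiB = 2^40 bytes = 1,099,511,627,776 bytes
2,000,000,000,000 / 1,099,511,627,776 = 1.8 TiB

1.8 TiB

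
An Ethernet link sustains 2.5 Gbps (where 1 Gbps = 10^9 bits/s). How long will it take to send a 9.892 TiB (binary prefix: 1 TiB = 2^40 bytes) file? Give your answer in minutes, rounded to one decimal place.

9.892 TiB = 10,876,369,021,960.192 bytes = 87,010,952,175,681.536 bits
2.5 Gbps = 2,500,000,000 bits/s
time = 87,010,952,175,681.536 / 2,500,000,000 = 34,804.38 s
34,804.38 s / 60 = 580.1 minutes

580.1 minutes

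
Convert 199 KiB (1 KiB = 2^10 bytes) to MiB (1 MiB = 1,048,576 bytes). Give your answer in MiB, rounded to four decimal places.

0.1943 MiB

199 KiB = 199 × 2^10 bytes = 203,776 bytes
1 MiB = 2^20 bytes = 1,048,576 bytes
203,776 / 1,048,576 = 0.1943 MiB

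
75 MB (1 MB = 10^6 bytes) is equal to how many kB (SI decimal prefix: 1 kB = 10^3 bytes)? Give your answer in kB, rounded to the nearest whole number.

75 MB × 1,000,000 bytes/MB = 75,000,000 bytes
1 kB = 10^3 bytes = 1,000 bytes
75,000,000 / 1,000 = 75,000 kB

75,000 kB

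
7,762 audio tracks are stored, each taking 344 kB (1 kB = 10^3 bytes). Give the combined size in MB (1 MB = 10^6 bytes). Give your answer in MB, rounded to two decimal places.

2,670.13 MB

Total = 7,762 × 344 kB = 2,670,128 kB
= 2,670,128 × 1,000 bytes = 2,670,128,000 bytes
1 MB = 1,000,000 bytes
2,670,128,000 / 1,000,000 = 2,670.13 MB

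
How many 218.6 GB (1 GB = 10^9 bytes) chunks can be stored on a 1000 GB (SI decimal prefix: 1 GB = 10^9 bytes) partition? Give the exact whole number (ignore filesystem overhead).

Capacity: 1000 GB = 1,000,000,000,000 bytes
Per item: 218.6 GB = 218,600,000,000 bytes
⌊1,000,000,000,000 / 218,600,000,000⌋ = 4

4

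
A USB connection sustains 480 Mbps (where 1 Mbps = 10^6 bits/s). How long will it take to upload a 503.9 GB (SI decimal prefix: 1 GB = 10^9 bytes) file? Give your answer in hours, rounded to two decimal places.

2.33 hours

503.9 GB = 503,900,000,000 bytes = 4,031,200,000,000 bits
480 Mbps = 480,000,000 bits/s
time = 4,031,200,000,000 / 480,000,000 = 8,398.3333 s
8,398.3333 s / 3600 = 2.33 hours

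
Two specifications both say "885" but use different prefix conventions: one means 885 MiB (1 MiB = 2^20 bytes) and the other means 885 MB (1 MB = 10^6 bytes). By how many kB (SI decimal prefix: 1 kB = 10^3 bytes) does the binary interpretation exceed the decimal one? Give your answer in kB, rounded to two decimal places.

42,989.76 kB

885 MiB = 885 × 1,048,576 = 927,989,760 bytes
885 MB = 885 × 1,000,000 = 885,000,000 bytes
difference = 42,989,760 bytes
42,989,760 / 1,000 = 42,989.76 kB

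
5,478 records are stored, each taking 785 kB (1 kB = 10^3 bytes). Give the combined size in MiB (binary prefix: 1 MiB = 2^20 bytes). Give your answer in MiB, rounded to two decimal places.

Total = 5,478 × 785 kB = 4,300,230 kB
= 4,300,230 × 1,000 bytes = 4,300,230,000 bytes
1 MiB = 1,048,576 bytes
4,300,230,000 / 1,048,576 = 4,101.02 MiB

4,101.02 MiB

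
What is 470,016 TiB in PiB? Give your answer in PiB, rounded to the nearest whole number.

470,016 TiB × 1,099,511,627,776 bytes/TiB = 516,788,057,240,764,416 bytes
1 PiB = 2^50 bytes = 1,125,899,906,842,624 bytes
516,788,057,240,764,416 / 1,125,899,906,842,624 = 459 PiB

459 PiB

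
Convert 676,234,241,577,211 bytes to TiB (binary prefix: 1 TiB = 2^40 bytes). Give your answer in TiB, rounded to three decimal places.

615.031 TiB

676,234,241,577,211 bytes given.
1 TiB = 1,099,511,627,776 bytes
676,234,241,577,211 / 1,099,511,627,776 = 615.031 TiB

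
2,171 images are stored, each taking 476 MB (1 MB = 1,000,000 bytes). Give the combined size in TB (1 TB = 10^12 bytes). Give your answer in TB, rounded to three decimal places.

1.033 TB

Total = 2,171 × 476 MB = 1,033,396 MB
= 1,033,396 × 1,000,000 bytes = 1,033,396,000,000 bytes
1 TB = 1,000,000,000,000 bytes
1,033,396,000,000 / 1,000,000,000,000 = 1.033 TB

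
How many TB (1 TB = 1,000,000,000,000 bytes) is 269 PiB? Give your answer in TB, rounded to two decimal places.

302,867.07 TB

269 PiB × 1,125,899,906,842,624 bytes/PiB = 302,867,074,940,665,856 bytes
1 TB = 10^12 bytes = 1,000,000,000,000 bytes
302,867,074,940,665,856 / 1,000,000,000,000 = 302,867.07 TB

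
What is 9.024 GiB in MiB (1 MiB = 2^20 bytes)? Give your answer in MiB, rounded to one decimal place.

9.024 GiB × 1,073,741,824 bytes/GiB = 9,689,446,219.776 bytes
1 MiB = 1,048,576 bytes
9,689,446,219.776 / 1,048,576 = 9,240.6 MiB

9,240.6 MiB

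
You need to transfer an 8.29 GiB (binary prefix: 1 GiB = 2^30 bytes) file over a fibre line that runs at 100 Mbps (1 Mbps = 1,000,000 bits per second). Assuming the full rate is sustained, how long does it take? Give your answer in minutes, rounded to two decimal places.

11.87 minutes

8.29 GiB = 8,901,319,720.96 bytes = 71,210,557,767.68 bits
100 Mbps = 100,000,000 bits/s
time = 71,210,557,767.68 / 100,000,000 = 712.106 s
712.106 s / 60 = 11.87 minutes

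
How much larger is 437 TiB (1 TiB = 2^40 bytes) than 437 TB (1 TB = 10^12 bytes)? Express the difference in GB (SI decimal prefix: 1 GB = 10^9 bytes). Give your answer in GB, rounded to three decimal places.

43,486.581 GB

437 TiB = 437 × 1,099,511,627,776 = 480,486,581,338,112 bytes
437 TB = 437 × 1,000,000,000,000 = 437,000,000,000,000 bytes
difference = 43,486,581,338,112 bytes
43,486,581,338,112 / 1,000,000,000 = 43,486.581 GB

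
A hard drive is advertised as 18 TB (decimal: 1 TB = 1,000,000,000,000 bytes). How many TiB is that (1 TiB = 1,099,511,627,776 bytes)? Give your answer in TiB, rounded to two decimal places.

18 TB × 1,000,000,000,000 bytes/TB = 18,000,000,000,000 bytes
1 TiB = 1,099,511,627,776 bytes
18,000,000,000,000 / 1,099,511,627,776 = 16.37 TiB

16.37 TiB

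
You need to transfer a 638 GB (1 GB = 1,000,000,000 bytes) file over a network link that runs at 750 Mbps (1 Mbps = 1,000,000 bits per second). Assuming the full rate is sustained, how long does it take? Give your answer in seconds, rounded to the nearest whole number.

6,805 seconds

638 GB = 638,000,000,000 bytes = 5,104,000,000,000 bits
750 Mbps = 750,000,000 bits/s
time = 5,104,000,000,000 / 750,000,000 = 6,805 s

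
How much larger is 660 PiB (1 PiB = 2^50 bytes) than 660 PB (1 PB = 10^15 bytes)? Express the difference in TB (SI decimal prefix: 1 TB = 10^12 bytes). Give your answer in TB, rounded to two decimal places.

83,093.94 TB

660 PiB = 660 × 1,125,899,906,842,624 = 743,093,938,516,131,840 bytes
660 PB = 660 × 1,000,000,000,000,000 = 660,000,000,000,000,000 bytes
difference = 83,093,938,516,131,840 bytes
83,093,938,516,131,840 / 1,000,000,000,000 = 83,093.94 TB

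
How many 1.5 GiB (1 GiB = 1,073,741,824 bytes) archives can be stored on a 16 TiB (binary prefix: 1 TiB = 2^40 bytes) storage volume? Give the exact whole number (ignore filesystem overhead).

10,922

Capacity: 16 TiB = 17,592,186,044,416 bytes
Per item: 1.5 GiB = 1,610,612,736 bytes
⌊17,592,186,044,416 / 1,610,612,736⌋ = 10,922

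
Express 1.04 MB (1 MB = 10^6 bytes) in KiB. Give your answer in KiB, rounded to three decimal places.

1.04 MB = 1.04 × 10^6 bytes = 1,040,000 bytes
1 KiB = 1,024 bytes
1,040,000 / 1,024 = 1,015.625 KiB

1,015.625 KiB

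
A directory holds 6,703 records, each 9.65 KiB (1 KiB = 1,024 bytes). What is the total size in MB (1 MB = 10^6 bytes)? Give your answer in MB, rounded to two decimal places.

Total = 6,703 × 9.65 KiB = 64683.95 KiB
= 64683.95 × 1,024 bytes = 66,236,364.8 bytes
1 MB = 1,000,000 bytes
66,236,364.8 / 1,000,000 = 66.24 MB

66.24 MB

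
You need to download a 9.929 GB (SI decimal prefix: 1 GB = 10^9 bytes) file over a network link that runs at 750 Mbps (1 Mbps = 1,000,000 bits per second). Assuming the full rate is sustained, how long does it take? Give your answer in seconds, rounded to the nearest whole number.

9.929 GB = 9,929,000,000 bytes = 79,432,000,000 bits
750 Mbps = 750,000,000 bits/s
time = 79,432,000,000 / 750,000,000 = 106 s

106 seconds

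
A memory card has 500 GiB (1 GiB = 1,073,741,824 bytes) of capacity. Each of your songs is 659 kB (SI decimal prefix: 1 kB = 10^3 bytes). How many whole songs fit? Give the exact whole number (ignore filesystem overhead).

814,675

Capacity: 500 GiB = 536,870,912,000 bytes
Per item: 659 kB = 659,000 bytes
⌊536,870,912,000 / 659,000⌋ = 814,675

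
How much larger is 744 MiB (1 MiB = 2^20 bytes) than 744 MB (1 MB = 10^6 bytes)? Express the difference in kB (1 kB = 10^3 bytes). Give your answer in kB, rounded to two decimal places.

744 MiB = 744 × 1,048,576 = 780,140,544 bytes
744 MB = 744 × 1,000,000 = 744,000,000 bytes
difference = 36,140,544 bytes
36,140,544 / 1,000 = 36,140.54 kB

36,140.54 kB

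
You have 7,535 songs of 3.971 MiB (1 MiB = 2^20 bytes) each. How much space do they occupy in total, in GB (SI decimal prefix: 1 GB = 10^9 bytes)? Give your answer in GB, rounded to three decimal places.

Total = 7,535 × 3.971 MiB = 29921.485 MiB
= 29921.485 × 1,048,576 bytes = 31,374,951,055.36 bytes
1 GB = 1,000,000,000 bytes
31,374,951,055.36 / 1,000,000,000 = 31.375 GB

31.375 GB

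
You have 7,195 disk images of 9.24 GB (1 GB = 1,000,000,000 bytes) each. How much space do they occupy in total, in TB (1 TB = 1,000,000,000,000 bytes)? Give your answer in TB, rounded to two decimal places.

66.48 TB

Total = 7,195 × 9.24 GB = 66481.8 GB
= 66481.8 × 1,000,000,000 bytes = 66,481,800,000,000 bytes
1 TB = 1,000,000,000,000 bytes
66,481,800,000,000 / 1,000,000,000,000 = 66.48 TB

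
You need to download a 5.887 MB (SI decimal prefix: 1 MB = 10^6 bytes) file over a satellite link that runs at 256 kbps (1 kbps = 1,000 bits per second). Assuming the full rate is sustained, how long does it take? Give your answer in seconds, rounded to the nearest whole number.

5.887 MB = 5,887,000 bytes = 47,096,000 bits
256 kbps = 256,000 bits/s
time = 47,096,000 / 256,000 = 184 s

184 seconds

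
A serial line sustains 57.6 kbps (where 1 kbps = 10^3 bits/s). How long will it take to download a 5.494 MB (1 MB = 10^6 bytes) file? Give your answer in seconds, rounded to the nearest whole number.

763 seconds

5.494 MB = 5,494,000 bytes = 43,952,000 bits
57.6 kbps = 57,600 bits/s
time = 43,952,000 / 57,600 = 763 s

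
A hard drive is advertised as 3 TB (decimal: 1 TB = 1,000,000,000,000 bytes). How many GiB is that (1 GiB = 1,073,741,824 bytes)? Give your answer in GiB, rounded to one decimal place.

3 TB = 3 × 10^12 bytes = 3,000,000,000,000 bytes
1 GiB = 1,073,741,824 bytes
3,000,000,000,000 / 1,073,741,824 = 2,794.0 GiB

2,794.0 GiB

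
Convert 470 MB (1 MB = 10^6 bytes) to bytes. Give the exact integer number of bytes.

470 × 1,000,000 = 470,000,000 bytes

470,000,000 bytes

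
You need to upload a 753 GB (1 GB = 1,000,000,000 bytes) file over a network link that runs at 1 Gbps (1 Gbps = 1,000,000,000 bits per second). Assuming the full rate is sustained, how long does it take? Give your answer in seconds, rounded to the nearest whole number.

753 GB = 753,000,000,000 bytes = 6,024,000,000,000 bits
1 Gbps = 1,000,000,000 bits/s
time = 6,024,000,000,000 / 1,000,000,000 = 6,024 s

6,024 seconds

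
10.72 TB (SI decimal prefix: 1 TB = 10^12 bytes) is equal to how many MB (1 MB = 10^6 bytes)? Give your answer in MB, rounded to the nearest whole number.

10,720,000 MB

10.72 TB = 10.72 × 10^12 bytes = 10,720,000,000,000 bytes
1 MB = 10^6 bytes = 1,000,000 bytes
10,720,000,000,000 / 1,000,000 = 10,720,000 MB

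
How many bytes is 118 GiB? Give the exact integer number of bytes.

118 × 1,073,741,824 = 126,701,535,232 bytes  (1 GiB = 2^30 bytes)

126,701,535,232 bytes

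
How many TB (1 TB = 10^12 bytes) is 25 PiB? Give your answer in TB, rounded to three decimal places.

28,147.498 TB

25 PiB = 25 × 2^50 bytes = 28,147,497,671,065,600 bytes
1 TB = 10^12 bytes = 1,000,000,000,000 bytes
28,147,497,671,065,600 / 1,000,000,000,000 = 28,147.498 TB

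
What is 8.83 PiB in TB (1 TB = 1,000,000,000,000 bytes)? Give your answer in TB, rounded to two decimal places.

8.83 PiB = 8.83 × 2^50 bytes = 9,941,696,177,420,369.92 bytes
1 TB = 10^12 bytes = 1,000,000,000,000 bytes
9,941,696,177,420,369.92 / 1,000,000,000,000 = 9,941.70 TB

9,941.70 TB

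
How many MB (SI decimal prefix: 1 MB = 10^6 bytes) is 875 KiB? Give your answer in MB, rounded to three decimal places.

0.896 MB

875 KiB = 875 × 2^10 bytes = 896,000 bytes
1 MB = 10^6 bytes = 1,000,000 bytes
896,000 / 1,000,000 = 0.896 MB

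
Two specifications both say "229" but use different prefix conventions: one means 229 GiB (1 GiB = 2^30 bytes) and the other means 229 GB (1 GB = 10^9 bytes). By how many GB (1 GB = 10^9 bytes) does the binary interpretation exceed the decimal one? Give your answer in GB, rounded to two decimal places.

16.89 GB

229 GiB = 229 × 1,073,741,824 = 245,886,877,696 bytes
229 GB = 229 × 1,000,000,000 = 229,000,000,000 bytes
difference = 16,886,877,696 bytes
16,886,877,696 / 1,000,000,000 = 16.89 GB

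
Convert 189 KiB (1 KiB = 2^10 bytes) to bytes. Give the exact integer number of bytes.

189 × 1,024 = 193,536 bytes

193,536 bytes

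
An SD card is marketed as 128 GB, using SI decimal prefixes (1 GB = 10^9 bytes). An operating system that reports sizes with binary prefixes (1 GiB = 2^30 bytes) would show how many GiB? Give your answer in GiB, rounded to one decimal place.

119.2 GiB

128 GB × 1,000,000,000 bytes/GB = 128,000,000,000 bytes
1 GiB = 2^30 bytes = 1,073,741,824 bytes
128,000,000,000 / 1,073,741,824 = 119.2 GiB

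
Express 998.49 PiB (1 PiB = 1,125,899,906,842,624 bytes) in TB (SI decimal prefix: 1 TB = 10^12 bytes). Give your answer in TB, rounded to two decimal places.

1,124,199.80 TB

998.49 PiB = 998.49 × 2^50 bytes = 1,124,199,797,983,291,637.76 bytes
1 TB = 10^12 bytes = 1,000,000,000,000 bytes
1,124,199,797,983,291,637.76 / 1,000,000,000,000 = 1,124,199.80 TB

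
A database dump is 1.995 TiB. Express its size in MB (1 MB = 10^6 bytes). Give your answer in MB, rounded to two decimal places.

2,193,525.70 MB

1.995 TiB × 1,099,511,627,776 bytes/TiB = 2,193,525,697,413.12 bytes
1 MB = 1,000,000 bytes
2,193,525,697,413.12 / 1,000,000 = 2,193,525.70 MB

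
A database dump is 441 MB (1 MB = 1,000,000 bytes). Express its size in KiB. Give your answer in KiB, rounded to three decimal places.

430,664.063 KiB

441 MB × 1,000,000 bytes/MB = 441,000,000 bytes
1 KiB = 2^10 bytes = 1,024 bytes
441,000,000 / 1,024 = 430,664.063 KiB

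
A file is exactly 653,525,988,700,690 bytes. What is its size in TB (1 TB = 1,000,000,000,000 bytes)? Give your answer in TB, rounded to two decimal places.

653.53 TB

653,525,988,700,690 bytes given.
1 TB = 10^12 bytes = 1,000,000,000,000 bytes
653,525,988,700,690 / 1,000,000,000,000 = 653.53 TB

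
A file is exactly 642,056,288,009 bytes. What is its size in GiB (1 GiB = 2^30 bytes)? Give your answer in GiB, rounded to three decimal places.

597.962 GiB

642,056,288,009 bytes given.
1 GiB = 2^30 bytes = 1,073,741,824 bytes
642,056,288,009 / 1,073,741,824 = 597.962 GiB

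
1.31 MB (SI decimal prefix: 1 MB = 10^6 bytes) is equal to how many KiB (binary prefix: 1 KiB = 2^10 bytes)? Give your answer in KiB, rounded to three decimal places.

1.31 MB = 1.31 × 10^6 bytes = 1,310,000 bytes
1 KiB = 1,024 bytes
1,310,000 / 1,024 = 1,279.297 KiB

1,279.297 KiB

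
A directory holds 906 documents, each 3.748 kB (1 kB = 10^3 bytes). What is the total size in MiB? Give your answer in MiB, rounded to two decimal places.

Total = 906 × 3.748 kB = 3395.688 kB
= 3395.688 × 1,000 bytes = 3,395,688 bytes
1 MiB = 1,048,576 bytes
3,395,688 / 1,048,576 = 3.24 MiB

3.24 MiB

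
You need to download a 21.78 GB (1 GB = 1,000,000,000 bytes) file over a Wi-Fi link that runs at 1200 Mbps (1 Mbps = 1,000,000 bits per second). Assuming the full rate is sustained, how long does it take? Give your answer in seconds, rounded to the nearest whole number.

21.78 GB = 21,780,000,000 bytes = 174,240,000,000 bits
1200 Mbps = 1,200,000,000 bits/s
time = 174,240,000,000 / 1,200,000,000 = 145 s

145 seconds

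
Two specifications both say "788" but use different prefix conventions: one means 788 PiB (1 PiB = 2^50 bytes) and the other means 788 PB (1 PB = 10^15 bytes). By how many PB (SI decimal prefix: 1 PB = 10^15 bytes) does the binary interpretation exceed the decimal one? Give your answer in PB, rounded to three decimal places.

99.209 PB

788 PiB = 788 × 1,125,899,906,842,624 = 887,209,126,591,987,712 bytes
788 PB = 788 × 1,000,000,000,000,000 = 788,000,000,000,000,000 bytes
difference = 99,209,126,591,987,712 bytes
99,209,126,591,987,712 / 1,000,000,000,000,000 = 99.209 PB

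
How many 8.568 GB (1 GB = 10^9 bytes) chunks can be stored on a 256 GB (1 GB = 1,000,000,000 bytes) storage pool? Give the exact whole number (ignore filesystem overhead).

29

Capacity: 256 GB = 256,000,000,000 bytes
Per item: 8.568 GB = 8,568,000,000 bytes
⌊256,000,000,000 / 8,568,000,000⌋ = 29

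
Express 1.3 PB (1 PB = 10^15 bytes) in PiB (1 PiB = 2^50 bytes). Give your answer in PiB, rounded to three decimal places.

1.155 PiB

1.3 PB × 1,000,000,000,000,000 bytes/PB = 1,300,000,000,000,000 bytes
1 PiB = 2^50 bytes = 1,125,899,906,842,624 bytes
1,300,000,000,000,000 / 1,125,899,906,842,624 = 1.155 PiB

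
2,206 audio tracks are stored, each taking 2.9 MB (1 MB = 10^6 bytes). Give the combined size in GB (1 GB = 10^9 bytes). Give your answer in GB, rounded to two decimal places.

Total = 2,206 × 2.9 MB = 6397.4 MB
= 6397.4 × 1,000,000 bytes = 6,397,400,000 bytes
1 GB = 1,000,000,000 bytes
6,397,400,000 / 1,000,000,000 = 6.40 GB

6.40 GB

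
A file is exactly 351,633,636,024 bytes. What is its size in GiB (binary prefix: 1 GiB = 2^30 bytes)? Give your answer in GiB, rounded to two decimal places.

327.48 GiB

351,633,636,024 bytes given.
1 GiB = 2^30 bytes = 1,073,741,824 bytes
351,633,636,024 / 1,073,741,824 = 327.48 GiB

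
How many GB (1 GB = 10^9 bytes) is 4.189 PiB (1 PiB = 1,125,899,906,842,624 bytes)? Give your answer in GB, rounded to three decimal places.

4.189 PiB = 4.189 × 2^50 bytes = 4,716,394,709,763,751.936 bytes
1 GB = 1,000,000,000 bytes
4,716,394,709,763,751.936 / 1,000,000,000 = 4,716,394.710 GB

4,716,394.710 GB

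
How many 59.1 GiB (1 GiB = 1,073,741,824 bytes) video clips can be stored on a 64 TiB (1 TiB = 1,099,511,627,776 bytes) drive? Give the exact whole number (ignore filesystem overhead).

1,108

Capacity: 64 TiB = 70,368,744,177,664 bytes
Per item: 59.1 GiB = 63,458,141,798.4 bytes
⌊70,368,744,177,664 / 63,458,141,798.4⌋ = 1,108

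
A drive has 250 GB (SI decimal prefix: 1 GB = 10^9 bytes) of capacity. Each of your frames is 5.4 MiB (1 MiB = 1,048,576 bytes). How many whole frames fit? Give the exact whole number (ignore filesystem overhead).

44,151

Capacity: 250 GB = 250,000,000,000 bytes
Per item: 5.4 MiB = 5,662,310.4 bytes
⌊250,000,000,000 / 5,662,310.4⌋ = 44,151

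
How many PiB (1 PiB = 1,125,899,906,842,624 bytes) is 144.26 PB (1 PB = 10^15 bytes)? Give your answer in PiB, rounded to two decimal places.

128.13 PiB

144.26 PB × 1,000,000,000,000,000 bytes/PB = 144,260,000,000,000,000 bytes
1 PiB = 2^50 bytes = 1,125,899,906,842,624 bytes
144,260,000,000,000,000 / 1,125,899,906,842,624 = 128.13 PiB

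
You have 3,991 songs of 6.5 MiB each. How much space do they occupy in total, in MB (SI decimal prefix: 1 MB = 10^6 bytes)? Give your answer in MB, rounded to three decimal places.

Total = 3,991 × 6.5 MiB = 25941.5 MiB
= 25941.5 × 1,048,576 bytes = 27,201,634,304 bytes
1 MB = 1,000,000 bytes
27,201,634,304 / 1,000,000 = 27,201.634 MB

27,201.634 MB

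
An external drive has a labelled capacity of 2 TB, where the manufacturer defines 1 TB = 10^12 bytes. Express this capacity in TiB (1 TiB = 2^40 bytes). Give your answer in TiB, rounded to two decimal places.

1.82 TiB

2 TB × 1,000,000,000,000 bytes/TB = 2,000,000,000,000 bytes
1 TiB = 1,099,511,627,776 bytes
2,000,000,000,000 / 1,099,511,627,776 = 1.82 TiB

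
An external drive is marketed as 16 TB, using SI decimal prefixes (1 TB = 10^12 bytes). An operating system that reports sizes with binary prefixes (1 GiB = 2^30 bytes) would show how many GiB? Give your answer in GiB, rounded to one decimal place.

14,901.2 GiB

16 TB × 1,000,000,000,000 bytes/TB = 16,000,000,000,000 bytes
1 GiB = 2^30 bytes = 1,073,741,824 bytes
16,000,000,000,000 / 1,073,741,824 = 14,901.2 GiB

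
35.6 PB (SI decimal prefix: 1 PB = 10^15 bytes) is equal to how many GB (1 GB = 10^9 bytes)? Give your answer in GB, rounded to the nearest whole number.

35.6 PB = 35.6 × 10^15 bytes = 35,600,000,000,000,000 bytes
1 GB = 1,000,000,000 bytes
35,600,000,000,000,000 / 1,000,000,000 = 35,600,000 GB

35,600,000 GB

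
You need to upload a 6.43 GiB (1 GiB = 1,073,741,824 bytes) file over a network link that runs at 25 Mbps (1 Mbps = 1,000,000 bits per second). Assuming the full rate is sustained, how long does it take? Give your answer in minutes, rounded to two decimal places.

6.43 GiB = 6,904,159,928.32 bytes = 55,233,279,426.56 bits
25 Mbps = 25,000,000 bits/s
time = 55,233,279,426.56 / 25,000,000 = 2,209.331 s
2,209.331 s / 60 = 36.82 minutes

36.82 minutes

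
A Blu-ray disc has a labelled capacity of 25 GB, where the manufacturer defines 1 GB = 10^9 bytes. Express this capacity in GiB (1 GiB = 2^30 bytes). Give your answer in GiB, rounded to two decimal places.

25 GB = 25 × 10^9 bytes = 25,000,000,000 bytes
1 GiB = 2^30 bytes = 1,073,741,824 bytes
25,000,000,000 / 1,073,741,824 = 23.28 GiB

23.28 GiB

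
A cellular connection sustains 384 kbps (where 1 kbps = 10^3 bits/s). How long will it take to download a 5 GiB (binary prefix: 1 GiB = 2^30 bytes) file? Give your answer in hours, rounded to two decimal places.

5 GiB = 5,368,709,120 bytes = 42,949,672,960 bits
384 kbps = 384,000 bits/s
time = 42,949,672,960 / 384,000 = 111,848.1067 s
111,848.1067 s / 3600 = 31.07 hours

31.07 hours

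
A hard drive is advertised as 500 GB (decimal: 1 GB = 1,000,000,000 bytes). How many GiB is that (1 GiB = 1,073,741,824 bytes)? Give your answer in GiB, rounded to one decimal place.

500 GB × 1,000,000,000 bytes/GB = 500,000,000,000 bytes
1 GiB = 2^30 bytes = 1,073,741,824 bytes
500,000,000,000 / 1,073,741,824 = 465.7 GiB

465.7 GiB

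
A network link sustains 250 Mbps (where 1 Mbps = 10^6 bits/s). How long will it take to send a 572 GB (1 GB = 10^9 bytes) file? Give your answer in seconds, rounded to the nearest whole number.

18,304 seconds

572 GB = 572,000,000,000 bytes = 4,576,000,000,000 bits
250 Mbps = 250,000,000 bits/s
time = 4,576,000,000,000 / 250,000,000 = 18,304 s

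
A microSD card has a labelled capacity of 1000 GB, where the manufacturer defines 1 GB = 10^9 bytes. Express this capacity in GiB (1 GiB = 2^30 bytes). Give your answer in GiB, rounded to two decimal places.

1000 GB = 1000 × 10^9 bytes = 1,000,000,000,000 bytes
1 GiB = 1,073,741,824 bytes
1,000,000,000,000 / 1,073,741,824 = 931.32 GiB

931.32 GiB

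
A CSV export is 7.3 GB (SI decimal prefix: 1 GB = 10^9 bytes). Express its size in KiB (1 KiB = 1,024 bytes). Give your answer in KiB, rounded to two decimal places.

7.3 GB = 7.3 × 10^9 bytes = 7,300,000,000 bytes
1 KiB = 1,024 bytes
7,300,000,000 / 1,024 = 7,128,906.25 KiB

7,128,906.25 KiB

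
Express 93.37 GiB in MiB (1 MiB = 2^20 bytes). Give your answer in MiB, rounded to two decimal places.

95,610.88 MiB

93.37 GiB = 93.37 × 2^30 bytes = 100,255,274,106.88 bytes
1 MiB = 1,048,576 bytes
100,255,274,106.88 / 1,048,576 = 95,610.88 MiB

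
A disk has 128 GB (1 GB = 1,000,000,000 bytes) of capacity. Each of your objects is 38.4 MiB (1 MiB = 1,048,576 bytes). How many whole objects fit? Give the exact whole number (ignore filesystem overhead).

Capacity: 128 GB = 128,000,000,000 bytes
Per item: 38.4 MiB = 40,265,318.4 bytes
⌊128,000,000,000 / 40,265,318.4⌋ = 3,178

3,178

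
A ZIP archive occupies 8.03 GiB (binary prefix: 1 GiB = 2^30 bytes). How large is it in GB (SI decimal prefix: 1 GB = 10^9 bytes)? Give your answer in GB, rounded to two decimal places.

8.62 GB

8.03 GiB = 8.03 × 2^30 bytes = 8,622,146,846.72 bytes
1 GB = 1,000,000,000 bytes
8,622,146,846.72 / 1,000,000,000 = 8.62 GB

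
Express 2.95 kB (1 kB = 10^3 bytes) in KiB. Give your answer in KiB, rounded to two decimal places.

2.88 KiB

2.95 kB = 2.95 × 10^3 bytes = 2,950 bytes
1 KiB = 2^10 bytes = 1,024 bytes
2,950 / 1,024 = 2.88 KiB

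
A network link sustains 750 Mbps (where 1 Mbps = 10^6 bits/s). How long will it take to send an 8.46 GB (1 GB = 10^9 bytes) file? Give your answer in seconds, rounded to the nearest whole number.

90 seconds

8.46 GB = 8,460,000,000 bytes = 67,680,000,000 bits
750 Mbps = 750,000,000 bits/s
time = 67,680,000,000 / 750,000,000 = 90 s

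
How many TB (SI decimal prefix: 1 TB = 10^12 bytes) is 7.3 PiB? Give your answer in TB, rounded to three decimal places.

7.3 PiB × 1,125,899,906,842,624 bytes/PiB = 8,219,069,319,951,155.2 bytes
1 TB = 1,000,000,000,000 bytes
8,219,069,319,951,155.2 / 1,000,000,000,000 = 8,219.069 TB

8,219.069 TB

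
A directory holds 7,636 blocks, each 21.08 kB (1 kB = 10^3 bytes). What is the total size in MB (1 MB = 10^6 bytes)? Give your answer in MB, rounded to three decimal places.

160.967 MB

Total = 7,636 × 21.08 kB = 160966.88 kB
= 160966.88 × 1,000 bytes = 160,966,880 bytes
1 MB = 1,000,000 bytes
160,966,880 / 1,000,000 = 160.967 MB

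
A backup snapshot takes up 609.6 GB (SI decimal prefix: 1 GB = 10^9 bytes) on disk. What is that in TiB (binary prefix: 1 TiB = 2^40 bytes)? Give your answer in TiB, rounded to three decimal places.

609.6 GB = 609.6 × 10^9 bytes = 609,600,000,000 bytes
1 TiB = 2^40 bytes = 1,099,511,627,776 bytes
609,600,000,000 / 1,099,511,627,776 = 0.554 TiB

0.554 TiB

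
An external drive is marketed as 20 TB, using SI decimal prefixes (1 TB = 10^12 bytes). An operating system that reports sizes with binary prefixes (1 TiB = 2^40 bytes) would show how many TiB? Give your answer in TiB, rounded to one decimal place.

18.2 TiB

20 TB = 20 × 10^12 bytes = 20,000,000,000,000 bytes
1 TiB = 2^40 bytes = 1,099,511,627,776 bytes
20,000,000,000,000 / 1,099,511,627,776 = 18.2 TiB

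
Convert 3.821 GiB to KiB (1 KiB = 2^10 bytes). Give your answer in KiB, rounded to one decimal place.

4,006,608.9 KiB

3.821 GiB × 1,073,741,824 bytes/GiB = 4,102,767,509.504 bytes
1 KiB = 2^10 bytes = 1,024 bytes
4,102,767,509.504 / 1,024 = 4,006,608.9 KiB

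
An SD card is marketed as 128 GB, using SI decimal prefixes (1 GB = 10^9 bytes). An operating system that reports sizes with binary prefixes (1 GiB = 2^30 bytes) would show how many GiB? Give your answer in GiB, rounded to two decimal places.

128 GB × 1,000,000,000 bytes/GB = 128,000,000,000 bytes
1 GiB = 2^30 bytes = 1,073,741,824 bytes
128,000,000,000 / 1,073,741,824 = 119.21 GiB

119.21 GiB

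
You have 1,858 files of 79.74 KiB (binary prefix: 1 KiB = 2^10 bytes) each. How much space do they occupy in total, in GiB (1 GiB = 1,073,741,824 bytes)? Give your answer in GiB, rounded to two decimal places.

Total = 1,858 × 79.74 KiB = 148156.92 KiB
= 148156.92 × 1,024 bytes = 151,712,686.08 bytes
1 GiB = 1,073,741,824 bytes
151,712,686.08 / 1,073,741,824 = 0.14 GiB

0.14 GiB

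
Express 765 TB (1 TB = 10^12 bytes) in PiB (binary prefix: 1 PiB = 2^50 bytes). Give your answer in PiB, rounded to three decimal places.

0.679 PiB

765 TB = 765 × 10^12 bytes = 765,000,000,000,000 bytes
1 PiB = 1,125,899,906,842,624 bytes
765,000,000,000,000 / 1,125,899,906,842,624 = 0.679 PiB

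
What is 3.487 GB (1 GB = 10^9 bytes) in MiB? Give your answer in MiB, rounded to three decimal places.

3,325.462 MiB

3.487 GB × 1,000,000,000 bytes/GB = 3,487,000,000 bytes
1 MiB = 2^20 bytes = 1,048,576 bytes
3,487,000,000 / 1,048,576 = 3,325.462 MiB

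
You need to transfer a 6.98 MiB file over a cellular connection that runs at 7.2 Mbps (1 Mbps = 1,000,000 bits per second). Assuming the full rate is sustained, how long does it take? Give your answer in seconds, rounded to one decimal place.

8.1 seconds

6.98 MiB = 7,319,060.48 bytes = 58,552,483.84 bits
7.2 Mbps = 7,200,000 bits/s
time = 58,552,483.84 / 7,200,000 = 8.1 s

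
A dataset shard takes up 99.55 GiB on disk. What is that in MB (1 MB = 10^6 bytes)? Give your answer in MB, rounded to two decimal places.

106,891.00 MB

99.55 GiB × 1,073,741,824 bytes/GiB = 106,890,998,579.2 bytes
1 MB = 10^6 bytes = 1,000,000 bytes
106,890,998,579.2 / 1,000,000 = 106,891.00 MB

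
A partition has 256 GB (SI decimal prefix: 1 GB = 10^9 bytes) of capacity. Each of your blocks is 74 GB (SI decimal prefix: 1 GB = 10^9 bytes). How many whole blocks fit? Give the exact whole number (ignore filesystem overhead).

Capacity: 256 GB = 256,000,000,000 bytes
Per item: 74 GB = 74,000,000,000 bytes
⌊256,000,000,000 / 74,000,000,000⌋ = 3

3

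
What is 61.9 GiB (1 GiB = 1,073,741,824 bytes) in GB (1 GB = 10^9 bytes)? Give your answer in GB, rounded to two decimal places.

66.46 GB

61.9 GiB = 61.9 × 2^30 bytes = 66,464,618,905.6 bytes
1 GB = 10^9 bytes = 1,000,000,000 bytes
66,464,618,905.6 / 1,000,000,000 = 66.46 GB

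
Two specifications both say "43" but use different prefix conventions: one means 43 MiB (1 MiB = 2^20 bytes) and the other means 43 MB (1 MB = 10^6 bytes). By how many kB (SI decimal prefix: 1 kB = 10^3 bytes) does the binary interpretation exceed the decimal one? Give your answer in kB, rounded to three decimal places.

2,088.768 kB

43 MiB = 43 × 1,048,576 = 45,088,768 bytes
43 MB = 43 × 1,000,000 = 43,000,000 bytes
difference = 2,088,768 bytes
2,088,768 / 1,000 = 2,088.768 kB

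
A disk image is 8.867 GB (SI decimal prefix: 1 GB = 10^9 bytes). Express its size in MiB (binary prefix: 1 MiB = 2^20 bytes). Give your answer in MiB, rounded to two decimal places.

8,456.23 MiB

8.867 GB = 8.867 × 10^9 bytes = 8,867,000,000 bytes
1 MiB = 2^20 bytes = 1,048,576 bytes
8,867,000,000 / 1,048,576 = 8,456.23 MiB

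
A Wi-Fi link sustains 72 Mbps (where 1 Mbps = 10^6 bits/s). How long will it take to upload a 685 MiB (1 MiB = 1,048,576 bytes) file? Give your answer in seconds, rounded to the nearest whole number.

80 seconds

685 MiB = 718,274,560 bytes = 5,746,196,480 bits
72 Mbps = 72,000,000 bits/s
time = 5,746,196,480 / 72,000,000 = 80 s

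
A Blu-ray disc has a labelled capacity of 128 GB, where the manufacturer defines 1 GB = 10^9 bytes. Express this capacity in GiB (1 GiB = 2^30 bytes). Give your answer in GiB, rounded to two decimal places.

119.21 GiB

128 GB = 128 × 10^9 bytes = 128,000,000,000 bytes
1 GiB = 1,073,741,824 bytes
128,000,000,000 / 1,073,741,824 = 119.21 GiB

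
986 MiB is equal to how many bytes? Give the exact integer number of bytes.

1,033,895,936 bytes

986 × 1,048,576 = 1,033,895,936 bytes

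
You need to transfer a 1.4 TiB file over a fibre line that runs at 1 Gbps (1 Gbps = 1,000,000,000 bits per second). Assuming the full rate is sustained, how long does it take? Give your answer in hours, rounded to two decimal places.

3.42 hours

1.4 TiB = 1,539,316,278,886.4 bytes = 12,314,530,231,091.2 bits
1 Gbps = 1,000,000,000 bits/s
time = 12,314,530,231,091.2 / 1,000,000,000 = 12,314.5302 s
12,314.5302 s / 3600 = 3.42 hours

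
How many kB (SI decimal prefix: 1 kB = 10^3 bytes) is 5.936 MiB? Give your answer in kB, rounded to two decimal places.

6,224.35 kB

5.936 MiB = 5.936 × 2^20 bytes = 6,224,347.136 bytes
1 kB = 10^3 bytes = 1,000 bytes
6,224,347.136 / 1,000 = 6,224.35 kB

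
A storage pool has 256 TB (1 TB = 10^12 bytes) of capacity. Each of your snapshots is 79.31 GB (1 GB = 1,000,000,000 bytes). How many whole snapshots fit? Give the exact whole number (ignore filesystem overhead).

Capacity: 256 TB = 256,000,000,000,000 bytes
Per item: 79.31 GB = 79,310,000,000 bytes
⌊256,000,000,000,000 / 79,310,000,000⌋ = 3,227

3,227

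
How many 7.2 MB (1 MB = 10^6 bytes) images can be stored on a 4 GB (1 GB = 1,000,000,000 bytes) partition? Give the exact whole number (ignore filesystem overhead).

555

Capacity: 4 GB = 4,000,000,000 bytes
Per item: 7.2 MB = 7,200,000 bytes
⌊4,000,000,000 / 7,200,000⌋ = 555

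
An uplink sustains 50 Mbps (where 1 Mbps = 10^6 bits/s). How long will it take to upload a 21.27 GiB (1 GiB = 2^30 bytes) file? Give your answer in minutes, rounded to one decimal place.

60.9 minutes

21.27 GiB = 22,838,488,596.48 bytes = 182,707,908,771.84 bits
50 Mbps = 50,000,000 bits/s
time = 182,707,908,771.84 / 50,000,000 = 3,654.16 s
3,654.16 s / 60 = 60.9 minutes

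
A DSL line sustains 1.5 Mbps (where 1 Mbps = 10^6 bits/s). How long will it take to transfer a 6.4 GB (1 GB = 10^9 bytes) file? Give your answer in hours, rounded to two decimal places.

9.48 hours

6.4 GB = 6,400,000,000 bytes = 51,200,000,000 bits
1.5 Mbps = 1,500,000 bits/s
time = 51,200,000,000 / 1,500,000 = 34,133.3333 s
34,133.3333 s / 3600 = 9.48 hours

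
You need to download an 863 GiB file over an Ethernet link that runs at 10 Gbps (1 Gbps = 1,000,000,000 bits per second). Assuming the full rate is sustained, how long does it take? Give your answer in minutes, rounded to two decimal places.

12.36 minutes

863 GiB = 926,639,194,112 bytes = 7,413,113,552,896 bits
10 Gbps = 10,000,000,000 bits/s
time = 7,413,113,552,896 / 10,000,000,000 = 741.311 s
741.311 s / 60 = 12.36 minutes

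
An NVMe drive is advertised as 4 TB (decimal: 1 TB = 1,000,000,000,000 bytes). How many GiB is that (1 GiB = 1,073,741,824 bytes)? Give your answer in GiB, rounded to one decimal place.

3,725.3 GiB

4 TB × 1,000,000,000,000 bytes/TB = 4,000,000,000,000 bytes
1 GiB = 2^30 bytes = 1,073,741,824 bytes
4,000,000,000,000 / 1,073,741,824 = 3,725.3 GiB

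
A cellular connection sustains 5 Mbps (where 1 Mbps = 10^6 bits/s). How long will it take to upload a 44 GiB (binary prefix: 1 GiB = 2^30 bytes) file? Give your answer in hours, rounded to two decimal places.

21.00 hours

44 GiB = 47,244,640,256 bytes = 377,957,122,048 bits
5 Mbps = 5,000,000 bits/s
time = 377,957,122,048 / 5,000,000 = 75,591.4244 s
75,591.4244 s / 3600 = 21.00 hours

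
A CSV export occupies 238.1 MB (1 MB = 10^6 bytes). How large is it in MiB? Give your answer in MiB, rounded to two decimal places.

238.1 MB × 1,000,000 bytes/MB = 238,100,000 bytes
1 MiB = 2^20 bytes = 1,048,576 bytes
238,100,000 / 1,048,576 = 227.07 MiB

227.07 MiB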